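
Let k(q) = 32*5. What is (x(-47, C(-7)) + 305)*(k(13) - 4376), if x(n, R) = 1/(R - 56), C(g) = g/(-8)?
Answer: -567039352/441 ≈ -1.2858e+6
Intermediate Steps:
C(g) = -g/8 (C(g) = g*(-⅛) = -g/8)
k(q) = 160
x(n, R) = 1/(-56 + R)
(x(-47, C(-7)) + 305)*(k(13) - 4376) = (1/(-56 - ⅛*(-7)) + 305)*(160 - 4376) = (1/(-56 + 7/8) + 305)*(-4216) = (1/(-441/8) + 305)*(-4216) = (-8/441 + 305)*(-4216) = (134497/441)*(-4216) = -567039352/441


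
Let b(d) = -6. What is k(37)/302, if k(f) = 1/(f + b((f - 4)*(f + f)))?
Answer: 1/9362 ≈ 0.00010681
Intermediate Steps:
k(f) = 1/(-6 + f) (k(f) = 1/(f - 6) = 1/(-6 + f))
k(37)/302 = 1/(302*(-6 + 37)) = (1/302)/31 = (1/302)*(1/31) = 1/9362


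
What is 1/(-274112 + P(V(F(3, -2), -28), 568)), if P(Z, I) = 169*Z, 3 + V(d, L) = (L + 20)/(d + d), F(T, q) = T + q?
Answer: -1/275295 ≈ -3.6325e-6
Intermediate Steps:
V(d, L) = -3 + (20 + L)/(2*d) (V(d, L) = -3 + (L + 20)/(d + d) = -3 + (20 + L)/((2*d)) = -3 + (20 + L)*(1/(2*d)) = -3 + (20 + L)/(2*d))
1/(-274112 + P(V(F(3, -2), -28), 568)) = 1/(-274112 + 169*((20 - 28 - 6*(3 - 2))/(2*(3 - 2)))) = 1/(-274112 + 169*((1/2)*(20 - 28 - 6*1)/1)) = 1/(-274112 + 169*((1/2)*1*(20 - 28 - 6))) = 1/(-274112 + 169*((1/2)*1*(-14))) = 1/(-274112 + 169*(-7)) = 1/(-274112 - 1183) = 1/(-275295) = -1/275295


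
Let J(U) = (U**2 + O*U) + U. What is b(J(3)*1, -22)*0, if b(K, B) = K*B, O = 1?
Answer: 0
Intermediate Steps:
J(U) = U**2 + 2*U (J(U) = (U**2 + 1*U) + U = (U**2 + U) + U = (U + U**2) + U = U**2 + 2*U)
b(K, B) = B*K
b(J(3)*1, -22)*0 = -22*3*(2 + 3)*0 = -22*3*5*0 = -330*0 = 0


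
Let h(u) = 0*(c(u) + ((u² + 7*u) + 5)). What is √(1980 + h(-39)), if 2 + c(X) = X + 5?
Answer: 6*√55 ≈ 44.497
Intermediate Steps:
c(X) = 3 + X (c(X) = -2 + (X + 5) = -2 + (5 + X) = 3 + X)
h(u) = 0 (h(u) = 0*((3 + u) + ((u² + 7*u) + 5)) = 0*((3 + u) + (5 + u² + 7*u)) = 0*(8 + u² + 8*u) = 0)
√(1980 + h(-39)) = √(1980 + 0) = √1980 = 6*√55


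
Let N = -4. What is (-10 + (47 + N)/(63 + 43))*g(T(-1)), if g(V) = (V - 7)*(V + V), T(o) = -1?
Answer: -8136/53 ≈ -153.51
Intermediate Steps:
g(V) = 2*V*(-7 + V) (g(V) = (-7 + V)*(2*V) = 2*V*(-7 + V))
(-10 + (47 + N)/(63 + 43))*g(T(-1)) = (-10 + (47 - 4)/(63 + 43))*(2*(-1)*(-7 - 1)) = (-10 + 43/106)*(2*(-1)*(-8)) = (-10 + 43*(1/106))*16 = (-10 + 43/106)*16 = -1017/106*16 = -8136/53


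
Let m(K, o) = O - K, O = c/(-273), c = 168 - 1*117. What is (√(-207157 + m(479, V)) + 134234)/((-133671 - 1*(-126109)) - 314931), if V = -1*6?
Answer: -134234/322493 - I*√1719435263/29346863 ≈ -0.41624 - 0.001413*I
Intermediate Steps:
c = 51 (c = 168 - 117 = 51)
V = -6
O = -17/91 (O = 51/(-273) = 51*(-1/273) = -17/91 ≈ -0.18681)
m(K, o) = -17/91 - K
(√(-207157 + m(479, V)) + 134234)/((-133671 - 1*(-126109)) - 314931) = (√(-207157 + (-17/91 - 1*479)) + 134234)/((-133671 - 1*(-126109)) - 314931) = (√(-207157 + (-17/91 - 479)) + 134234)/((-133671 + 126109) - 314931) = (√(-207157 - 43606/91) + 134234)/(-7562 - 314931) = (√(-18894893/91) + 134234)/(-322493) = (I*√1719435263/91 + 134234)*(-1/322493) = (134234 + I*√1719435263/91)*(-1/322493) = -134234/322493 - I*√1719435263/29346863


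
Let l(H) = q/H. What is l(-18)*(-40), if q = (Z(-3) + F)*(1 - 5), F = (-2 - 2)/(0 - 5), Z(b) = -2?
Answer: 32/3 ≈ 10.667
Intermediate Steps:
F = ⅘ (F = -4/(-5) = -4*(-⅕) = ⅘ ≈ 0.80000)
q = 24/5 (q = (-2 + ⅘)*(1 - 5) = -6/5*(-4) = 24/5 ≈ 4.8000)
l(H) = 24/(5*H)
l(-18)*(-40) = ((24/5)/(-18))*(-40) = ((24/5)*(-1/18))*(-40) = -4/15*(-40) = 32/3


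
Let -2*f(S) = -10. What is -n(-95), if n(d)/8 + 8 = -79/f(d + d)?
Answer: 952/5 ≈ 190.40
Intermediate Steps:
f(S) = 5 (f(S) = -½*(-10) = 5)
n(d) = -952/5 (n(d) = -64 + 8*(-79/5) = -64 - 632/5 = -952/5)
-n(-95) = -1*(-952/5) = 952/5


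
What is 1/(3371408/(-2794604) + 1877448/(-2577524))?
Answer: -450197430031/871038045274 ≈ -0.51685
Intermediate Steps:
1/(3371408/(-2794604) + 1877448/(-2577524)) = 1/(3371408*(-1/2794604) + 1877448*(-1/2577524)) = 1/(-842852/698651 - 469362/644381) = 1/(-871038045274/450197430031) = -450197430031/871038045274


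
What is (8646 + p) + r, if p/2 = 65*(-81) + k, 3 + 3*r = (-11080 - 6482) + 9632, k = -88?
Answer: -14113/3 ≈ -4704.3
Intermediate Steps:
r = -7933/3 (r = -1 + ((-11080 - 6482) + 9632)/3 = -1 + (-17562 + 9632)/3 = -1 + (1/3)*(-7930) = -1 - 7930/3 = -7933/3 ≈ -2644.3)
p = -10706 (p = 2*(65*(-81) - 88) = 2*(-5265 - 88) = 2*(-5353) = -10706)
(8646 + p) + r = (8646 - 10706) - 7933/3 = -2060 - 7933/3 = -14113/3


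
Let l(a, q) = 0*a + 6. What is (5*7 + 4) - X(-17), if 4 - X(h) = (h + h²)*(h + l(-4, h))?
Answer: -2957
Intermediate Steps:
l(a, q) = 6 (l(a, q) = 0 + 6 = 6)
X(h) = 4 - (6 + h)*(h + h²) (X(h) = 4 - (h + h²)*(h + 6) = 4 - (h + h²)*(6 + h) = 4 - (6 + h)*(h + h²))
(5*7 + 4) - X(-17) = (5*7 + 4) - (4 - 1*(-17)³ - 7*(-17)² - 6*(-17)) = (35 + 4) - (4 - 1*(-4913) - 7*289 + 102) = 39 - (4 + 4913 - 2023 + 102) = 39 - 1*2996 = 39 - 2996 = -2957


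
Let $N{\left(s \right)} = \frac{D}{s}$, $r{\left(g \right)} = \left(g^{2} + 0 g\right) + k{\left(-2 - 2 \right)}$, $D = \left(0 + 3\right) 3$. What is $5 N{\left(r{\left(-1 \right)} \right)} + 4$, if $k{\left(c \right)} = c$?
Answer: $-11$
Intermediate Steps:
$D = 9$ ($D = 3 \cdot 3 = 9$)
$r{\left(g \right)} = -4 + g^{2}$ ($r{\left(g \right)} = \left(g^{2} + 0 g\right) - 4 = \left(g^{2} + 0\right) - 4 = g^{2} - 4 = -4 + g^{2}$)
$N{\left(s \right)} = \frac{9}{s}$
$5 N{\left(r{\left(-1 \right)} \right)} + 4 = 5 \frac{9}{-4 + \left(-1\right)^{2}} + 4 = 5 \frac{9}{-4 + 1} + 4 = 5 \frac{9}{-3} + 4 = 5 \cdot 9 \left(- \frac{1}{3}\right) + 4 = 5 \left(-3\right) + 4 = -15 + 4 = -11$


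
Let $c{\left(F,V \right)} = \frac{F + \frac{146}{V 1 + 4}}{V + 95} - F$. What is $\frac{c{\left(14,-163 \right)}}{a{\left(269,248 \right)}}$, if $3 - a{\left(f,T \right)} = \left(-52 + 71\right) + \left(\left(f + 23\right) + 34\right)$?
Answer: $\frac{19181}{462213} \approx 0.041498$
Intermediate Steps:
$a{\left(f,T \right)} = -73 - f$ ($a{\left(f,T \right)} = 3 - \left(\left(-52 + 71\right) + \left(\left(f + 23\right) + 34\right)\right) = 3 - \left(19 + \left(\left(23 + f\right) + 34\right)\right) = 3 - \left(19 + \left(57 + f\right)\right) = 3 - \left(76 + f\right) = -73 - f$)
$c{\left(F,V \right)} = - F + \frac{F + \frac{146}{4 + V}}{95 + V}$ ($c{\left(F,V \right)} = \frac{F + \frac{146}{V + 4}}{95 + V} - F = \frac{F + \frac{146}{4 + V}}{95 + V} - F = - F + \frac{F + \frac{146}{4 + V}}{95 + V}$)
$\frac{c{\left(14,-163 \right)}}{a{\left(269,248 \right)}} = \frac{\frac{1}{380 + \left(-163\right)^{2} + 99 \left(-163\right)} \left(146 - 5264 - 14 \left(-163\right)^{2} - 1372 \left(-163\right)\right)}{-73 - 269} = \frac{\frac{1}{380 + 26569 - 16137} \left(146 - 5264 - 14 \cdot 26569 + 223636\right)}{-73 - 269} = \frac{\frac{1}{10812} \left(146 - 5264 - 371966 + 223636\right)}{-342} = \frac{1}{10812} \left(-153448\right) \left(- \frac{1}{342}\right) = \left(- \frac{38362}{2703}\right) \left(- \frac{1}{342}\right) = \frac{19181}{462213}$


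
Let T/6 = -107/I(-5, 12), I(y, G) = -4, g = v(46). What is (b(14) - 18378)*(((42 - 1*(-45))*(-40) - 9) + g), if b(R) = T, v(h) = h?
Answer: 125445705/2 ≈ 6.2723e+7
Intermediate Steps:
g = 46
T = 321/2 (T = 6*(-107/(-4)) = 6*(-107*(-¼)) = 6*(107/4) = 321/2 ≈ 160.50)
b(R) = 321/2
(b(14) - 18378)*(((42 - 1*(-45))*(-40) - 9) + g) = (321/2 - 18378)*(((42 - 1*(-45))*(-40) - 9) + 46) = -36435*(((42 + 45)*(-40) - 9) + 46)/2 = -36435*((87*(-40) - 9) + 46)/2 = -36435*((-3480 - 9) + 46)/2 = -36435*(-3489 + 46)/2 = -36435/2*(-3443) = 125445705/2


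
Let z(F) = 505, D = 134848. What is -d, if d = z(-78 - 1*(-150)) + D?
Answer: -135353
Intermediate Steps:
d = 135353 (d = 505 + 134848 = 135353)
-d = -1*135353 = -135353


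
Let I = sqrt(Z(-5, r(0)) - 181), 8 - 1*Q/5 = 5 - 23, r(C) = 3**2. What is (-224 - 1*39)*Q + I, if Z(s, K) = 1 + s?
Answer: -34190 + I*sqrt(185) ≈ -34190.0 + 13.601*I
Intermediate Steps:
r(C) = 9
Q = 130 (Q = 40 - 5*(5 - 23) = 40 - 5*(-18) = 40 + 90 = 130)
I = I*sqrt(185) (I = sqrt((1 - 5) - 181) = sqrt(-4 - 181) = sqrt(-185) = I*sqrt(185) ≈ 13.601*I)
(-224 - 1*39)*Q + I = (-224 - 1*39)*130 + I*sqrt(185) = (-224 - 39)*130 + I*sqrt(185) = -263*130 + I*sqrt(185) = -34190 + I*sqrt(185)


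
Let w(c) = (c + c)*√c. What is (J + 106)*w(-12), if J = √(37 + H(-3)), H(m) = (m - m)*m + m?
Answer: 48*I*√3*(-106 - √34) ≈ -9297.5*I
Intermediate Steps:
H(m) = m (H(m) = 0*m + m = 0 + m = m)
w(c) = 2*c^(3/2) (w(c) = (2*c)*√c = 2*c^(3/2))
J = √34 (J = √(37 - 3) = √34 ≈ 5.8309)
(J + 106)*w(-12) = (√34 + 106)*(2*(-12)^(3/2)) = (106 + √34)*(2*(-24*I*√3)) = (106 + √34)*(-48*I*√3) = -48*I*√3*(106 + √34)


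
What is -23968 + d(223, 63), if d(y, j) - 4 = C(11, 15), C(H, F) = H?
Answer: -23953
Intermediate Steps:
d(y, j) = 15 (d(y, j) = 4 + 11 = 15)
-23968 + d(223, 63) = -23968 + 15 = -23953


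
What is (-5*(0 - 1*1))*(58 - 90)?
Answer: -160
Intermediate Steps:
(-5*(0 - 1*1))*(58 - 90) = -5*(0 - 1)*(-32) = -5*(-1)*(-32) = 5*(-32) = -160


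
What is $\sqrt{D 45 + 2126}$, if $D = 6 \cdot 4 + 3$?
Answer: $\sqrt{3341} \approx 57.801$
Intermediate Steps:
$D = 27$ ($D = 24 + 3 = 27$)
$\sqrt{D 45 + 2126} = \sqrt{27 \cdot 45 + 2126} = \sqrt{1215 + 2126} = \sqrt{3341}$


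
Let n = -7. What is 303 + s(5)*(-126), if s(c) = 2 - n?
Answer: -831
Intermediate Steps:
s(c) = 9 (s(c) = 2 - 1*(-7) = 2 + 7 = 9)
303 + s(5)*(-126) = 303 + 9*(-126) = 303 - 1134 = -831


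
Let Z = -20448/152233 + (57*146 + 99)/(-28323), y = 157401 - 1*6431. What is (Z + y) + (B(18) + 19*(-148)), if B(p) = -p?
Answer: 212910891521821/1437231753 ≈ 1.4814e+5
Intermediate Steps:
y = 150970 (y = 157401 - 6431 = 150970)
Z = -620367599/1437231753 (Z = -20448*1/152233 + (8322 + 99)*(-1/28323) = -20448/152233 + 8421*(-1/28323) = -20448/152233 - 2807/9441 = -620367599/1437231753 ≈ -0.43164)
(Z + y) + (B(18) + 19*(-148)) = (-620367599/1437231753 + 150970) + (-1*18 + 19*(-148)) = 216978257382811/1437231753 + (-18 - 2812) = 216978257382811/1437231753 - 2830 = 212910891521821/1437231753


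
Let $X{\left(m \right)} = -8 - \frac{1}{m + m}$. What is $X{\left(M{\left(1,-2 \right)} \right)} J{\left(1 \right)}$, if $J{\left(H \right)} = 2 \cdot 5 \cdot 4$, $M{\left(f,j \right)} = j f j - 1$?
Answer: $- \frac{980}{3} \approx -326.67$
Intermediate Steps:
$M{\left(f,j \right)} = -1 + f j^{2}$ ($M{\left(f,j \right)} = f j j - 1 = f j^{2} - 1 = -1 + f j^{2}$)
$X{\left(m \right)} = -8 - \frac{1}{2 m}$
$J{\left(H \right)} = 40$ ($J{\left(H \right)} = 10 \cdot 4 = 40$)
$X{\left(M{\left(1,-2 \right)} \right)} J{\left(1 \right)} = \left(-8 - \frac{1}{2 \left(-1 + 1 \left(-2\right)^{2}\right)}\right) 40 = \left(-8 - \frac{1}{2 \left(-1 + 1 \cdot 4\right)}\right) 40 = \left(-8 - \frac{1}{2 \left(-1 + 4\right)}\right) 40 = \left(-8 - \frac{1}{2 \cdot 3}\right) 40 = \left(-8 - \frac{1}{6}\right) 40 = \left(- \frac{49}{6}\right) 40 = - \frac{980}{3}$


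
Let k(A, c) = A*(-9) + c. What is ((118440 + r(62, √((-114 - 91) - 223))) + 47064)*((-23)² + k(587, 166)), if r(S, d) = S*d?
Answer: -759332352 - 568912*I*√107 ≈ -7.5933e+8 - 5.8849e+6*I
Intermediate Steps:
k(A, c) = c - 9*A (k(A, c) = -9*A + c = c - 9*A)
((118440 + r(62, √((-114 - 91) - 223))) + 47064)*((-23)² + k(587, 166)) = ((118440 + 62*√((-114 - 91) - 223)) + 47064)*((-23)² + (166 - 9*587)) = ((118440 + 62*√(-205 - 223)) + 47064)*(529 + (166 - 5283)) = ((118440 + 62*√(-428)) + 47064)*(529 - 5117) = ((118440 + 62*(2*I*√107)) + 47064)*(-4588) = ((118440 + 124*I*√107) + 47064)*(-4588) = (165504 + 124*I*√107)*(-4588) = -759332352 - 568912*I*√107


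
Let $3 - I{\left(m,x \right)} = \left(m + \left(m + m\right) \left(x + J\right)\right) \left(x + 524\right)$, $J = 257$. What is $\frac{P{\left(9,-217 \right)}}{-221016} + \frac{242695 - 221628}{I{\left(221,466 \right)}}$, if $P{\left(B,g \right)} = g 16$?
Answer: $\frac{45605887703}{2915469270543} \approx 0.015643$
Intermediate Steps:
$P{\left(B,g \right)} = 16 g$
$I{\left(m,x \right)} = 3 - \left(524 + x\right) \left(m + 2 m \left(257 + x\right)\right)$ ($I{\left(m,x \right)} = 3 - \left(m + \left(m + m\right) \left(x + 257\right)\right) \left(x + 524\right) = 3 - \left(m + 2 m \left(257 + x\right)\right) \left(524 + x\right) = 3 - \left(524 + x\right) \left(m + 2 m \left(257 + x\right)\right)$)
$\frac{P{\left(9,-217 \right)}}{-221016} + \frac{242695 - 221628}{I{\left(221,466 \right)}} = \frac{16 \left(-217\right)}{-221016} + \frac{242695 - 221628}{3 - 59639060 - 345423 \cdot 466 - 442 \cdot 466^{2}} = \left(-3472\right) \left(- \frac{1}{221016}\right) + \frac{242695 - 221628}{3 - 59639060 - 160967118 - 442 \cdot 217156} = \frac{434}{27627} + \frac{21067}{3 - 59639060 - 160967118 - 95982952} = \frac{434}{27627} + \frac{21067}{-316589127} = \frac{434}{27627} + 21067 \left(- \frac{1}{316589127}\right) = \frac{434}{27627} - \frac{21067}{316589127} = \frac{45605887703}{2915469270543}$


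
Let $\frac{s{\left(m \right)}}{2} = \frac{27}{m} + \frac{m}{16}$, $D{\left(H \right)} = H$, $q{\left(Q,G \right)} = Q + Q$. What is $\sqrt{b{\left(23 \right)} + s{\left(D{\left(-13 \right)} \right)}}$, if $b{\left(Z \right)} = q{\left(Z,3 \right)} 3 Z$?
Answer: $\frac{\sqrt{8566870}}{52} \approx 56.287$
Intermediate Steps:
$q{\left(Q,G \right)} = 2 Q$
$b{\left(Z \right)} = 6 Z^{2}$ ($b{\left(Z \right)} = 2 Z 3 Z = 6 Z Z = 6 Z^{2}$)
$s{\left(m \right)} = \frac{54}{m} + \frac{m}{8}$ ($s{\left(m \right)} = 2 \left(\frac{27}{m} + \frac{m}{16}\right) = \frac{54}{m} + \frac{m}{8}$)
$\sqrt{b{\left(23 \right)} + s{\left(D{\left(-13 \right)} \right)}} = \sqrt{6 \cdot 23^{2} + \left(\frac{54}{-13} + \frac{1}{8} \left(-13\right)\right)} = \sqrt{6 \cdot 529 + \left(54 \left(- \frac{1}{13}\right) - \frac{13}{8}\right)} = \sqrt{3174 - \frac{601}{104}} = \sqrt{\frac{329495}{104}} = \frac{\sqrt{8566870}}{52}$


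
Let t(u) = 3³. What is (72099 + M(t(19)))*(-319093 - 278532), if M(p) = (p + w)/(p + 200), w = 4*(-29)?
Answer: -9780960238000/227 ≈ -4.3088e+10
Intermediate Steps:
t(u) = 27
w = -116
M(p) = (-116 + p)/(200 + p) (M(p) = (p - 116)/(p + 200) = (-116 + p)/(200 + p))
(72099 + M(t(19)))*(-319093 - 278532) = (72099 + (-116 + 27)/(200 + 27))*(-319093 - 278532) = (72099 - 89/227)*(-597625) = (16366384/227)*(-597625) = -9780960238000/227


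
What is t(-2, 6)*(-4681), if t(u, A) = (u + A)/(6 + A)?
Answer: -4681/3 ≈ -1560.3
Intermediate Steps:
t(u, A) = (A + u)/(6 + A)
t(-2, 6)*(-4681) = ((6 - 2)/(6 + 6))*(-4681) = (4/12)*(-4681) = ((1/12)*4)*(-4681) = (⅓)*(-4681) = -4681/3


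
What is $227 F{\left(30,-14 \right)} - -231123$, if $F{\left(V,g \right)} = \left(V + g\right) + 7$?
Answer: $236344$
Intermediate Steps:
$F{\left(V,g \right)} = 7 + V + g$
$227 F{\left(30,-14 \right)} - -231123 = 227 \left(7 + 30 - 14\right) - -231123 = 227 \cdot 23 + 231123 = 5221 + 231123 = 236344$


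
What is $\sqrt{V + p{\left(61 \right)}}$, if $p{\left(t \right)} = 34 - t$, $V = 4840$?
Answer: $\sqrt{4813} \approx 69.376$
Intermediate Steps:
$\sqrt{V + p{\left(61 \right)}} = \sqrt{4840 + \left(34 - 61\right)} = \sqrt{4840 - 27} = \sqrt{4813}$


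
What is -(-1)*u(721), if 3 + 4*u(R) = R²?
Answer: 259919/2 ≈ 1.2996e+5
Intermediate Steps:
u(R) = -¾ + R²/4
-(-1)*u(721) = -(-1)*(-¾ + (¼)*721²) = -(-1)*(-¾ + (¼)*519841) = -(-1)*(-¾ + 519841/4) = -(-1)*259919/2 = -1*(-259919/2) = 259919/2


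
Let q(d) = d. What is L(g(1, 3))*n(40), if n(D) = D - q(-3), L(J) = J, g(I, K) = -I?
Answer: -43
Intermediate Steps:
n(D) = 3 + D (n(D) = D - 1*(-3) = D + 3 = 3 + D)
L(g(1, 3))*n(40) = (-1*1)*(3 + 40) = -1*43 = -43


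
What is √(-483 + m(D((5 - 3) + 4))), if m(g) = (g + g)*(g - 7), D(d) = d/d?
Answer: 3*I*√55 ≈ 22.249*I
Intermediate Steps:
D(d) = 1
m(g) = 2*g*(-7 + g) (m(g) = (2*g)*(-7 + g) = 2*g*(-7 + g))
√(-483 + m(D((5 - 3) + 4))) = √(-483 + 2*1*(-7 + 1)) = √(-483 + 2*1*(-6)) = √(-483 - 12) = √(-495) = 3*I*√55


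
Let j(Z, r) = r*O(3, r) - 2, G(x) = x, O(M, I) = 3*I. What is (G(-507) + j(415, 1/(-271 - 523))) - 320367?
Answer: -202291781933/630436 ≈ -3.2088e+5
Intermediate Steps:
j(Z, r) = -2 + 3*r**2 (j(Z, r) = r*(3*r) - 2 = 3*r**2 - 2 = -2 + 3*r**2)
(G(-507) + j(415, 1/(-271 - 523))) - 320367 = (-507 + (-2 + 3*(1/(-271 - 523))**2)) - 320367 = (-507 + (-2 + 3*(1/(-794))**2)) - 320367 = (-507 + (-2 + 3*(-1/794)**2)) - 320367 = (-507 + (-2 + 3*(1/630436))) - 320367 = (-507 + (-2 + 3/630436)) - 320367 = (-507 - 1260869/630436) - 320367 = -320891921/630436 - 320367 = -202291781933/630436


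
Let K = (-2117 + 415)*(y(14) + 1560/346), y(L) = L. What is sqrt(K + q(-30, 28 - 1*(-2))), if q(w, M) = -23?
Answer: I*sqrt(943504459)/173 ≈ 177.55*I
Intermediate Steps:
K = -5449804/173 (K = (-2117 + 415)*(14 + 1560/346) = -1702*(14 + 1560*(1/346)) = -1702*(14 + 780/173) = -1702*3202/173 = -5449804/173 ≈ -31502.)
sqrt(K + q(-30, 28 - 1*(-2))) = sqrt(-5449804/173 - 23) = sqrt(-5453783/173) = I*sqrt(943504459)/173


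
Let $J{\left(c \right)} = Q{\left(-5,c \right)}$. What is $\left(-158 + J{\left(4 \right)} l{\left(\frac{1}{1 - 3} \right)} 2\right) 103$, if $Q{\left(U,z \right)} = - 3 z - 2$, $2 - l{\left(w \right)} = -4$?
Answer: $-33578$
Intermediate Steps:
$l{\left(w \right)} = 6$ ($l{\left(w \right)} = 2 - -4 = 2 + 4 = 6$)
$Q{\left(U,z \right)} = -2 - 3 z$
$J{\left(c \right)} = -2 - 3 c$
$\left(-158 + J{\left(4 \right)} l{\left(\frac{1}{1 - 3} \right)} 2\right) 103 = \left(-158 + \left(-2 - 12\right) 6 \cdot 2\right) 103 = \left(-158 + \left(-14\right) 6 \cdot 2\right) 103 = \left(-158 - 168\right) 103 = \left(-326\right) 103 = -33578$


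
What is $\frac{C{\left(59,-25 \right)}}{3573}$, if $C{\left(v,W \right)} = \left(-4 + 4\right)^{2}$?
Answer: $0$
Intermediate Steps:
$C{\left(v,W \right)} = 0$ ($C{\left(v,W \right)} = 0^{2} = 0$)
$\frac{C{\left(59,-25 \right)}}{3573} = \frac{0}{3573} = 0 \cdot \frac{1}{3573} = 0$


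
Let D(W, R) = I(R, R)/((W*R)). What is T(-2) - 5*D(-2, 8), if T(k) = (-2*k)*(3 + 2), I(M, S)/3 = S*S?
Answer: 80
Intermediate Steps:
I(M, S) = 3*S² (I(M, S) = 3*(S*S) = 3*S²)
T(k) = -10*k (T(k) = -2*k*5 = -10*k)
D(W, R) = 3*R/W (D(W, R) = (3*R²)/((W*R)) = (3*R²)/((R*W)) = (3*R²)*(1/(R*W)) = 3*R/W)
T(-2) - 5*D(-2, 8) = -10*(-2) - 15*8/(-2) = 20 - 15*8*(-1)/2 = 20 - 5*(-12) = 20 + 60 = 80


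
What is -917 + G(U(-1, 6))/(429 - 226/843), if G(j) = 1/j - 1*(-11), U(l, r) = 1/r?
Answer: -331408726/361421 ≈ -916.96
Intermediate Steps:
G(j) = 11 + 1/j (G(j) = 1/j + 11 = 11 + 1/j)
-917 + G(U(-1, 6))/(429 - 226/843) = -917 + (11 + 1/(1/6))/(429 - 226/843) = -917 + (11 + 1/(1/6))/(429 - 226*1/843) = -917 + (11 + 6)/(429 - 226/843) = -917 + 17/(361421/843) = -917 + 17*(843/361421) = -917 + 14331/361421 = -331408726/361421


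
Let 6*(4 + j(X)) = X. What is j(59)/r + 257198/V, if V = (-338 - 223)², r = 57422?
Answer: 29541318857/36143818524 ≈ 0.81733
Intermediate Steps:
j(X) = -4 + X/6
V = 314721 (V = (-561)² = 314721)
j(59)/r + 257198/V = (-4 + (⅙)*59)/57422 + 257198/314721 = (-4 + 59/6)*(1/57422) + 257198*(1/314721) = (35/6)*(1/57422) + 257198/314721 = 35/344532 + 257198/314721 = 29541318857/36143818524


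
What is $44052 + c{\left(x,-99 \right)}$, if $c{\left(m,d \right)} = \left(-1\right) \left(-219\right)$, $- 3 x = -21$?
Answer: $44271$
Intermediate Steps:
$x = 7$ ($x = \left(- \frac{1}{3}\right) \left(-21\right) = 7$)
$c{\left(m,d \right)} = 219$
$44052 + c{\left(x,-99 \right)} = 44052 + 219 = 44271$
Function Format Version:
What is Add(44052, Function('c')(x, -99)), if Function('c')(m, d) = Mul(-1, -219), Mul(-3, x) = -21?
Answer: 44271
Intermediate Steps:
x = 7 (x = Mul(Rational(-1, 3), -21) = 7)
Function('c')(m, d) = 219
Add(44052, Function('c')(x, -99)) = Add(44052, 219) = 44271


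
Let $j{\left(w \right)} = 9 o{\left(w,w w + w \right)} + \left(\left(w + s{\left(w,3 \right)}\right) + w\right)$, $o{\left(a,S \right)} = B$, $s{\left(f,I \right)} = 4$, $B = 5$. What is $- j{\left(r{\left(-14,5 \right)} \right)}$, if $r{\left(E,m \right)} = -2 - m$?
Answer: $-35$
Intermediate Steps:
$o{\left(a,S \right)} = 5$
$j{\left(w \right)} = 49 + 2 w$ ($j{\left(w \right)} = 9 \cdot 5 + \left(\left(w + 4\right) + w\right) = 45 + \left(\left(4 + w\right) + w\right) = 45 + \left(4 + 2 w\right) = 49 + 2 w$)
$- j{\left(r{\left(-14,5 \right)} \right)} = - (49 + 2 \left(-2 - 5\right)) = - (49 + 2 \left(-7\right)) = - (49 - 14) = \left(-1\right) 35 = -35$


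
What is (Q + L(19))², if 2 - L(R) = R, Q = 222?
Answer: 42025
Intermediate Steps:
L(R) = 2 - R
(Q + L(19))² = (222 + (2 - 1*19))² = (222 + (2 - 19))² = (222 - 17)² = 205² = 42025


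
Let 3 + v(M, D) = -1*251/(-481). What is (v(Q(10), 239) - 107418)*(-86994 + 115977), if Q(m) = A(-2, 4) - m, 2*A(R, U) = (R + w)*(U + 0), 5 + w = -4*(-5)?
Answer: -1497529872750/481 ≈ -3.1134e+9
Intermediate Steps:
w = 15 (w = -5 - 4*(-5) = -5 + 20 = 15)
A(R, U) = U*(15 + R)/2 (A(R, U) = ((R + 15)*(U + 0))/2 = ((15 + R)*U)/2 = (U*(15 + R))/2 = U*(15 + R)/2)
Q(m) = 26 - m (Q(m) = (1/2)*4*(15 - 2) - m = (1/2)*4*13 - m = 26 - m)
v(M, D) = -1192/481 (v(M, D) = -3 - 1*251/(-481) = -3 - 251*(-1/481) = -3 + 251/481 = -1192/481)
(v(Q(10), 239) - 107418)*(-86994 + 115977) = (-1192/481 - 107418)*(-86994 + 115977) = -51669250/481*28983 = -1497529872750/481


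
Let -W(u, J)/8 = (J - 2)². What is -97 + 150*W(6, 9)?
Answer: -58897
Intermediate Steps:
W(u, J) = -8*(-2 + J)² (W(u, J) = -8*(J - 2)² = -8*(-2 + J)²)
-97 + 150*W(6, 9) = -97 + 150*(-8*(-2 + 9)²) = -97 + 150*(-8*7²) = -97 + 150*(-8*49) = -97 + 150*(-392) = -97 - 58800 = -58897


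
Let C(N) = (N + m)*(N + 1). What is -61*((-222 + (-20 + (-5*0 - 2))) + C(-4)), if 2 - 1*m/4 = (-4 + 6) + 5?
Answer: 10492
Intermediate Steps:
m = -20 (m = 8 - 4*((-4 + 6) + 5) = 8 - 4*(2 + 5) = 8 - 4*7 = 8 - 28 = -20)
C(N) = (1 + N)*(-20 + N) (C(N) = (N - 20)*(N + 1) = (-20 + N)*(1 + N) = (1 + N)*(-20 + N))
-61*((-222 + (-20 + (-5*0 - 2))) + C(-4)) = -61*((-222 + (-20 + (-5*0 - 2))) + (-20 + (-4)² - 19*(-4))) = -61*((-222 + (-20 + (0 - 2))) + (-20 + 16 + 76)) = -61*((-222 + (-20 - 2)) + 72) = -61*((-222 - 22) + 72) = -61*(-244 + 72) = -61*(-172) = 10492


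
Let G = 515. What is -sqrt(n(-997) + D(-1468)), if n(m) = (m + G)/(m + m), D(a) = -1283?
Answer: -I*sqrt(1275073270)/997 ≈ -35.816*I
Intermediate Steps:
n(m) = (515 + m)/(2*m) (n(m) = (m + 515)/(m + m) = (515 + m)/((2*m)) = (515 + m)*(1/(2*m)) = (515 + m)/(2*m))
-sqrt(n(-997) + D(-1468)) = -sqrt((1/2)*(515 - 997)/(-997) - 1283) = -sqrt((1/2)*(-1/997)*(-482) - 1283) = -sqrt(241/997 - 1283) = -sqrt(-1278910/997) = -I*sqrt(1275073270)/997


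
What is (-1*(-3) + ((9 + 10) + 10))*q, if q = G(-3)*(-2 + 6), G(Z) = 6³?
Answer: 27648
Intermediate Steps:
G(Z) = 216
q = 864 (q = 216*(-2 + 6) = 216*4 = 864)
(-1*(-3) + ((9 + 10) + 10))*q = (-1*(-3) + ((9 + 10) + 10))*864 = (3 + (19 + 10))*864 = (3 + 29)*864 = 32*864 = 27648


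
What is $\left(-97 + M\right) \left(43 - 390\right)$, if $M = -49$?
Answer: $50662$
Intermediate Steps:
$\left(-97 + M\right) \left(43 - 390\right) = \left(-97 - 49\right) \left(43 - 390\right) = \left(-146\right) \left(-347\right) = 50662$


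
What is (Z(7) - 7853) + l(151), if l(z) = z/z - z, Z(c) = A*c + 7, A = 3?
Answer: -7975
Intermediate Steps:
Z(c) = 7 + 3*c (Z(c) = 3*c + 7 = 7 + 3*c)
l(z) = 1 - z
(Z(7) - 7853) + l(151) = ((7 + 3*7) - 7853) + (1 - 1*151) = ((7 + 21) - 7853) + (1 - 151) = (28 - 7853) - 150 = -7825 - 150 = -7975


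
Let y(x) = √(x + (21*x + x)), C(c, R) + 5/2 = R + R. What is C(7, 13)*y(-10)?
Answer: 47*I*√230/2 ≈ 356.4*I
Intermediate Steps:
C(c, R) = -5/2 + 2*R (C(c, R) = -5/2 + (R + R) = -5/2 + 2*R)
y(x) = √23*√x (y(x) = √(x + 22*x) = √(23*x) = √23*√x)
C(7, 13)*y(-10) = (-5/2 + 2*13)*(√23*√(-10)) = (-5/2 + 26)*(√23*(I*√10)) = 47*(I*√230)/2 = 47*I*√230/2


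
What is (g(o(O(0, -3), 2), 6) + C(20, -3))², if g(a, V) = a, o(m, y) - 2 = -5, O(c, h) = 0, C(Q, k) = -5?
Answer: 64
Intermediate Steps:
o(m, y) = -3 (o(m, y) = 2 - 5 = -3)
(g(o(O(0, -3), 2), 6) + C(20, -3))² = (-3 - 5)² = (-8)² = 64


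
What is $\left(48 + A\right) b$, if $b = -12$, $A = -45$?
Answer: $-36$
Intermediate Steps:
$\left(48 + A\right) b = \left(48 - 45\right) \left(-12\right) = 3 \left(-12\right) = -36$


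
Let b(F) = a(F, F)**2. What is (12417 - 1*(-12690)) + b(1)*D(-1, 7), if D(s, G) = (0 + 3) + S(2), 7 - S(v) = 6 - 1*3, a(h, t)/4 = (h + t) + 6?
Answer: 32275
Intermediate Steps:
a(h, t) = 24 + 4*h + 4*t (a(h, t) = 4*((h + t) + 6) = 4*(6 + h + t) = 24 + 4*h + 4*t)
S(v) = 4 (S(v) = 7 - (6 - 1*3) = 7 - (6 - 3) = 7 - 1*3 = 7 - 3 = 4)
b(F) = (24 + 8*F)**2 (b(F) = (24 + 4*F + 4*F)**2 = (24 + 8*F)**2)
D(s, G) = 7 (D(s, G) = (0 + 3) + 4 = 3 + 4 = 7)
(12417 - 1*(-12690)) + b(1)*D(-1, 7) = (12417 - 1*(-12690)) + (64*(3 + 1)**2)*7 = (12417 + 12690) + (64*4**2)*7 = 25107 + (64*16)*7 = 25107 + 1024*7 = 25107 + 7168 = 32275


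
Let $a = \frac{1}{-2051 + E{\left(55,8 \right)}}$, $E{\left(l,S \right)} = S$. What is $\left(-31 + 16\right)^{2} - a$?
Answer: $\frac{459676}{2043} \approx 225.0$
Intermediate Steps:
$a = - \frac{1}{2043}$ ($a = \frac{1}{-2051 + 8} = \frac{1}{-2043} = - \frac{1}{2043} \approx -0.00048948$)
$\left(-31 + 16\right)^{2} - a = \left(-31 + 16\right)^{2} - - \frac{1}{2043} = \left(-15\right)^{2} + \frac{1}{2043} = 225 + \frac{1}{2043} = \frac{459676}{2043}$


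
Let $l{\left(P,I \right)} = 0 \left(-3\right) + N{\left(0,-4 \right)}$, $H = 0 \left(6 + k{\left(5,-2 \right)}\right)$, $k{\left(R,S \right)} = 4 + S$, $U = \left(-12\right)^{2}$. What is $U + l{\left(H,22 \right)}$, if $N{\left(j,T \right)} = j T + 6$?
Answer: $150$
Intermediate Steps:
$U = 144$
$N{\left(j,T \right)} = 6 + T j$ ($N{\left(j,T \right)} = T j + 6 = 6 + T j$)
$H = 0$ ($H = 0 \left(6 + \left(4 - 2\right)\right) = 0 \left(6 + 2\right) = 0 \cdot 8 = 0$)
$l{\left(P,I \right)} = 6$ ($l{\left(P,I \right)} = 0 \left(-3\right) + \left(6 - 0\right) = 0 + \left(6 + 0\right) = 0 + 6 = 6$)
$U + l{\left(H,22 \right)} = 144 + 6 = 150$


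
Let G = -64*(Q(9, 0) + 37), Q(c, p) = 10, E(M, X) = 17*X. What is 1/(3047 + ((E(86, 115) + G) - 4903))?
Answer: -1/2909 ≈ -0.00034376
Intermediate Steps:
G = -3008 (G = -64*(10 + 37) = -64*47 = -3008)
1/(3047 + ((E(86, 115) + G) - 4903)) = 1/(3047 + ((17*115 - 3008) - 4903)) = 1/(3047 + ((1955 - 3008) - 4903)) = 1/(3047 + (-1053 - 4903)) = 1/(3047 - 5956) = 1/(-2909) = -1/2909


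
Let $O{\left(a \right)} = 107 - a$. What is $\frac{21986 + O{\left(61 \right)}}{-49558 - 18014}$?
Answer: $- \frac{612}{1877} \approx -0.32605$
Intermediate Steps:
$\frac{21986 + O{\left(61 \right)}}{-49558 - 18014} = \frac{21986 + \left(107 - 61\right)}{-49558 - 18014} = \frac{21986 + \left(107 - 61\right)}{-67572} = \left(21986 + 46\right) \left(- \frac{1}{67572}\right) = 22032 \left(- \frac{1}{67572}\right) = - \frac{612}{1877}$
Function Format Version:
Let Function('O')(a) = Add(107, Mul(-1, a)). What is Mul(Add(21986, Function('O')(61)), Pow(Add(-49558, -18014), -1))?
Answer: Rational(-612, 1877) ≈ -0.32605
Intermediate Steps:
Mul(Add(21986, Function('O')(61)), Pow(Add(-49558, -18014), -1)) = Mul(Add(21986, Add(107, Mul(-1, 61))), Pow(Add(-49558, -18014), -1)) = Mul(Add(21986, Add(107, -61)), Pow(-67572, -1)) = Mul(Add(21986, 46), Rational(-1, 67572)) = Mul(22032, Rational(-1, 67572)) = Rational(-612, 1877)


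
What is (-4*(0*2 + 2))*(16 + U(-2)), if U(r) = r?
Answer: -112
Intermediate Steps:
(-4*(0*2 + 2))*(16 + U(-2)) = (-4*(0*2 + 2))*(16 - 2) = -4*(0 + 2)*14 = -4*2*14 = -8*14 = -112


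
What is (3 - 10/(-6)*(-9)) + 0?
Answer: -12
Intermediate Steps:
(3 - 10/(-6)*(-9)) + 0 = (3 - 10*(-1/6)*(-9)) + 0 = (3 + (5/3)*(-9)) + 0 = (3 - 15) + 0 = -12 + 0 = -12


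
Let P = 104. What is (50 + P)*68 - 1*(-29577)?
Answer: 40049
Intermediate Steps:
(50 + P)*68 - 1*(-29577) = (50 + 104)*68 - 1*(-29577) = 154*68 + 29577 = 10472 + 29577 = 40049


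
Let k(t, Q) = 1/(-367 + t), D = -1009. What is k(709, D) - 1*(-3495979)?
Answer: 1195624819/342 ≈ 3.4960e+6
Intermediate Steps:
k(709, D) - 1*(-3495979) = 1/(-367 + 709) - 1*(-3495979) = 1/342 + 3495979 = 1195624819/342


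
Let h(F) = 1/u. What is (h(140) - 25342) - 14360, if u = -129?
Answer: -5121559/129 ≈ -39702.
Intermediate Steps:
h(F) = -1/129 (h(F) = 1/(-129) = -1/129)
(h(140) - 25342) - 14360 = (-1/129 - 25342) - 14360 = -3269119/129 - 14360 = -5121559/129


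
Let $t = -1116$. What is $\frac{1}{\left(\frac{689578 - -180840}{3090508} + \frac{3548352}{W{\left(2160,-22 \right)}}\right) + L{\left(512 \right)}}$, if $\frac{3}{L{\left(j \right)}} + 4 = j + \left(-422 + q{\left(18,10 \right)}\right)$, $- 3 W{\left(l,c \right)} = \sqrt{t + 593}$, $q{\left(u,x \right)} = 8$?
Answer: $\frac{13515560176010689}{9339236982461986377482945968} - \frac{219332734897255319169 i \sqrt{523}}{2334809245615496594370736492} \approx 1.4472 \cdot 10^{-12} - 2.1483 \cdot 10^{-6} i$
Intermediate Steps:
$W{\left(l,c \right)} = - \frac{i \sqrt{523}}{3}$ ($W{\left(l,c \right)} = - \frac{\sqrt{-1116 + 593}}{3} = - \frac{\sqrt{-523}}{3} = - \frac{i \sqrt{523}}{3}$)
$L{\left(j \right)} = \frac{3}{-418 + j}$ ($L{\left(j \right)} = \frac{3}{-4 + \left(j + \left(-422 + 8\right)\right)} = \frac{3}{-4 + \left(j - 414\right)} = \frac{3}{-4 + \left(-414 + j\right)} = \frac{3}{-418 + j}$)
$\frac{1}{\left(\frac{689578 - -180840}{3090508} + \frac{3548352}{W{\left(2160,-22 \right)}}\right) + L{\left(512 \right)}} = \frac{1}{\left(\frac{689578 - -180840}{3090508} + \frac{3548352}{\left(- \frac{1}{3}\right) i \sqrt{523}}\right) + \frac{3}{-418 + 512}} = \frac{1}{\left(\left(689578 + 180840\right) \frac{1}{3090508} + 3548352 \frac{3 i \sqrt{523}}{523}\right) + \frac{3}{94}} = \frac{1}{\left(870418 \cdot \frac{1}{3090508} + \frac{10645056 i \sqrt{523}}{523}\right) + 3 \cdot \frac{1}{94}} = \frac{1}{\left(\frac{435209}{1545254} + \frac{10645056 i \sqrt{523}}{523}\right) + \frac{3}{94}} = \frac{1}{\frac{11386352}{36313469} + \frac{10645056 i \sqrt{523}}{523}}$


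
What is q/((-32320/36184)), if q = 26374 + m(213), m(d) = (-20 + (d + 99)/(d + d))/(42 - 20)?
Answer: -9316208543/315524 ≈ -29526.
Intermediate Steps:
m(d) = -10/11 + (99 + d)/(44*d) (m(d) = (-20 + (99 + d)/((2*d)))/22 = (-20 + (99 + d)*(1/(2*d)))*(1/22) = (-20 + (99 + d)/(2*d))*(1/22) = -10/11 + (99 + d)/(44*d))
q = 20597410/781 (q = 26374 + (3/44)*(33 - 13*213)/213 = 26374 + (3/44)*(1/213)*(33 - 2769) = 26374 + (3/44)*(1/213)*(-2736) = 26374 - 684/781 = 20597410/781 ≈ 26373.)
q/((-32320/36184)) = 20597410/(781*((-32320/36184))) = 20597410/(781*((-32320*1/36184))) = 20597410/(781*(-4040/4523)) = (20597410/781)*(-4523/4040) = -9316208543/315524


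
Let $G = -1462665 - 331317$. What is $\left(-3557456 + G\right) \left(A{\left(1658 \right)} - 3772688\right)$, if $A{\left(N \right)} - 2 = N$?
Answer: $20180422538264$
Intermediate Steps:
$G = -1793982$
$A{\left(N \right)} = 2 + N$
$\left(-3557456 + G\right) \left(A{\left(1658 \right)} - 3772688\right) = \left(-3557456 - 1793982\right) \left(\left(2 + 1658\right) - 3772688\right) = - 5351438 \left(1660 - 3772688\right) = \left(-5351438\right) \left(-3771028\right) = 20180422538264$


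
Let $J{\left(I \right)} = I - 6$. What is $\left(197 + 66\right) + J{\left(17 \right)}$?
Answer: $274$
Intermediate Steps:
$J{\left(I \right)} = -6 + I$ ($J{\left(I \right)} = I - 6 = -6 + I$)
$\left(197 + 66\right) + J{\left(17 \right)} = \left(197 + 66\right) + \left(-6 + 17\right) = 263 + 11 = 274$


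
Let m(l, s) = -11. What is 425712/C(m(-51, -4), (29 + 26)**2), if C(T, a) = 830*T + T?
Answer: -141904/3047 ≈ -46.572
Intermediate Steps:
C(T, a) = 831*T
425712/C(m(-51, -4), (29 + 26)**2) = 425712/((831*(-11))) = 425712/(-9141) = 425712*(-1/9141) = -141904/3047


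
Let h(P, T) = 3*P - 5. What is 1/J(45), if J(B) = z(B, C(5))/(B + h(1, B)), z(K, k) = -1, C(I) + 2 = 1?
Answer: -43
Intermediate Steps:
C(I) = -1 (C(I) = -2 + 1 = -1)
h(P, T) = -5 + 3*P
J(B) = -1/(-2 + B) (J(B) = -1/(B + (-5 + 3*1)) = -1/(B + (-5 + 3)) = -1/(B - 2) = -1/(-2 + B))
1/J(45) = 1/(-1/(-2 + 45)) = 1/(-1/43) = -43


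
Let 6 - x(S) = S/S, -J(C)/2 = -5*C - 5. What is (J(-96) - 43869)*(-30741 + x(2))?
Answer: 1377556784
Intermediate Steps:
J(C) = 10 + 10*C (J(C) = -2*(-5*C - 5) = -2*(-5 - 5*C) = 10 + 10*C)
x(S) = 5 (x(S) = 6 - S/S = 6 - 1*1 = 6 - 1 = 5)
(J(-96) - 43869)*(-30741 + x(2)) = ((10 + 10*(-96)) - 43869)*(-30741 + 5) = ((10 - 960) - 43869)*(-30736) = (-950 - 43869)*(-30736) = -44819*(-30736) = 1377556784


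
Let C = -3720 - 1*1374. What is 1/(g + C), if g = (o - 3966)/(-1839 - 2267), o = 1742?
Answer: -2053/10456870 ≈ -0.00019633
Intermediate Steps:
C = -5094 (C = -3720 - 1374 = -5094)
g = 1112/2053 (g = (1742 - 3966)/(-1839 - 2267) = -2224/(-4106) = -2224*(-1/4106) = 1112/2053 ≈ 0.54165)
1/(g + C) = 1/(1112/2053 - 5094) = 1/(-10456870/2053) = -2053/10456870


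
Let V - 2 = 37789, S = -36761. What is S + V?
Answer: 1030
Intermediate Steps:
V = 37791 (V = 2 + 37789 = 37791)
S + V = -36761 + 37791 = 1030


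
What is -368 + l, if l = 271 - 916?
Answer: -1013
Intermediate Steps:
l = -645
-368 + l = -368 - 645 = -1013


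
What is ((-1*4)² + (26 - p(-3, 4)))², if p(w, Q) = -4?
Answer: 2116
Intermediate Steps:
((-1*4)² + (26 - p(-3, 4)))² = ((-1*4)² + (26 - 1*(-4)))² = ((-4)² + (26 + 4))² = (16 + 30)² = 46² = 2116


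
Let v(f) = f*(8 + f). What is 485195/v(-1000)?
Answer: 97039/198400 ≈ 0.48911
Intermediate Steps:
485195/v(-1000) = 485195/((-1000*(8 - 1000))) = 485195/((-1000*(-992))) = 485195/992000 = 485195*(1/992000) = 97039/198400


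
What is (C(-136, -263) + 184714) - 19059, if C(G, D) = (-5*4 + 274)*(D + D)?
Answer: 32051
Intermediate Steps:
C(G, D) = 508*D (C(G, D) = (-20 + 274)*(2*D) = 254*(2*D) = 508*D)
(C(-136, -263) + 184714) - 19059 = (508*(-263) + 184714) - 19059 = (-133604 + 184714) - 19059 = 51110 - 19059 = 32051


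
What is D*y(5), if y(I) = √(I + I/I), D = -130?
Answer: -130*√6 ≈ -318.43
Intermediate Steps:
y(I) = √(1 + I) (y(I) = √(I + 1) = √(1 + I))
D*y(5) = -130*√(1 + 5) = -130*√6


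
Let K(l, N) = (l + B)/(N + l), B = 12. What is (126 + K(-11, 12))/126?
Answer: 127/126 ≈ 1.0079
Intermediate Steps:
K(l, N) = (12 + l)/(N + l) (K(l, N) = (l + 12)/(N + l) = (12 + l)/(N + l))
(126 + K(-11, 12))/126 = (126 + (12 - 11)/(12 - 11))/126 = (126 + 1/1)*(1/126) = (126 + 1*1)*(1/126) = (126 + 1)*(1/126) = 127*(1/126) = 127/126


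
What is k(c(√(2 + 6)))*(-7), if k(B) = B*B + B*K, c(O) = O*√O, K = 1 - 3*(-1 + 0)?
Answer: -112*√2 - 112*2^(¼) ≈ -291.58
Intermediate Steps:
K = 4 (K = 1 - 3*(-1) = 1 + 3 = 4)
c(O) = O^(3/2)
k(B) = B² + 4*B (k(B) = B*B + B*4 = B² + 4*B)
k(c(√(2 + 6)))*(-7) = ((√(2 + 6))^(3/2)*(4 + (√(2 + 6))^(3/2)))*(-7) = ((√8)^(3/2)*(4 + (√8)^(3/2)))*(-7) = ((2*√2)^(3/2)*(4 + (2*√2)^(3/2)))*(-7) = ((4*2^(¼))*(4 + 4*2^(¼)))*(-7) = (4*2^(¼)*(4 + 4*2^(¼)))*(-7) = -28*2^(¼)*(4 + 4*2^(¼))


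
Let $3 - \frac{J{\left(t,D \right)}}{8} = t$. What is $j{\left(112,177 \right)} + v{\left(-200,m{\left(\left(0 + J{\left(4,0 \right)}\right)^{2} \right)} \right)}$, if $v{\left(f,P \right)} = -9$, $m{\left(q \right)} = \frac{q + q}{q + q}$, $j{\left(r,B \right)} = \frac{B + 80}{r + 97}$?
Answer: $- \frac{1624}{209} \approx -7.7703$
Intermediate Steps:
$J{\left(t,D \right)} = 24 - 8 t$
$j{\left(r,B \right)} = \frac{80 + B}{97 + r}$
$m{\left(q \right)} = 1$ ($m{\left(q \right)} = \frac{2 q}{2 q} = 2 q \frac{1}{2 q} = 1$)
$j{\left(112,177 \right)} + v{\left(-200,m{\left(\left(0 + J{\left(4,0 \right)}\right)^{2} \right)} \right)} = \frac{80 + 177}{97 + 112} - 9 = \frac{1}{209} \cdot 257 - 9 = \frac{257}{209} - 9 = - \frac{1624}{209}$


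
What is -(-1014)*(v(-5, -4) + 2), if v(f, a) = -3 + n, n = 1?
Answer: 0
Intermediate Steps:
v(f, a) = -2 (v(f, a) = -3 + 1 = -2)
-(-1014)*(v(-5, -4) + 2) = -(-1014)*(-2 + 2) = -(-1014)*0 = -338*0 = 0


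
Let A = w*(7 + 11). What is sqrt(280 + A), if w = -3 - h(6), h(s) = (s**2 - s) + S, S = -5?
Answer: 4*I*sqrt(14) ≈ 14.967*I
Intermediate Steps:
h(s) = -5 + s**2 - s (h(s) = (s**2 - s) - 5 = -5 + s**2 - s)
w = -28 (w = -3 - (-5 + 6**2 - 1*6) = -3 - (-5 + 36 - 6) = -3 - 1*25 = -3 - 25 = -28)
A = -504 (A = -28*(7 + 11) = -28*18 = -504)
sqrt(280 + A) = sqrt(280 - 504) = sqrt(-224) = 4*I*sqrt(14)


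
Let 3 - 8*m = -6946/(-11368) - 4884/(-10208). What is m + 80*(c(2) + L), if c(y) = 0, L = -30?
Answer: -218243881/90944 ≈ -2399.8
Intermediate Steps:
m = 21719/90944 (m = 3/8 - (-6946/(-11368) - 4884/(-10208))/8 = 3/8 - (-6946*(-1/11368) - 4884*(-1/10208))/8 = 3/8 - (3473/5684 + 111/232)/8 = 3/8 - 1/8*12385/11368 = 3/8 - 12385/90944 = 21719/90944 ≈ 0.23882)
m + 80*(c(2) + L) = 21719/90944 + 80*(0 - 30) = 21719/90944 + 80*(-30) = 21719/90944 - 2400 = -218243881/90944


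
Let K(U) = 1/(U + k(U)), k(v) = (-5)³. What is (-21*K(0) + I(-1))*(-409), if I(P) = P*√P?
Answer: -8589/125 + 409*I ≈ -68.712 + 409.0*I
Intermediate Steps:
k(v) = -125
K(U) = 1/(-125 + U) (K(U) = 1/(U - 125) = 1/(-125 + U))
I(P) = P^(3/2)
(-21*K(0) + I(-1))*(-409) = (-21/(-125 + 0) + (-1)^(3/2))*(-409) = (-21/(-125) - I)*(-409) = (-21*(-1/125) - I)*(-409) = (21/125 - I)*(-409) = -8589/125 + 409*I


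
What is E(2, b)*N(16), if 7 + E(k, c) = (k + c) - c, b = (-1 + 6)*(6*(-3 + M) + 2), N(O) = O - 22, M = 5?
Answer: 30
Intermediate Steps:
N(O) = -22 + O
b = 70 (b = (-1 + 6)*(6*(-3 + 5) + 2) = 5*(6*2 + 2) = 5*(12 + 2) = 5*14 = 70)
E(k, c) = -7 + k (E(k, c) = -7 + ((k + c) - c) = -7 + ((c + k) - c) = -7 + k)
E(2, b)*N(16) = (-7 + 2)*(-22 + 16) = -5*(-6) = 30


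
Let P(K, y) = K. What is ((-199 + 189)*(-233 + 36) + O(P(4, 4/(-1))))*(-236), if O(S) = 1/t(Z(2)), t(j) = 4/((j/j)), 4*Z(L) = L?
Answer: -464979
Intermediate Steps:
Z(L) = L/4
t(j) = 4 (t(j) = 4/1 = 4*1 = 4)
O(S) = ¼ (O(S) = 1/4 = ¼)
((-199 + 189)*(-233 + 36) + O(P(4, 4/(-1))))*(-236) = ((-199 + 189)*(-233 + 36) + ¼)*(-236) = (-10*(-197) + ¼)*(-236) = (1970 + ¼)*(-236) = (7881/4)*(-236) = -464979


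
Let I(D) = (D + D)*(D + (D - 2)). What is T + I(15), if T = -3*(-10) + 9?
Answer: 879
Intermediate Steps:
I(D) = 2*D*(-2 + 2*D) (I(D) = (2*D)*(D + (-2 + D)) = (2*D)*(-2 + 2*D) = 2*D*(-2 + 2*D))
T = 39 (T = 30 + 9 = 39)
T + I(15) = 39 + 4*15*(-1 + 15) = 39 + 4*15*14 = 39 + 840 = 879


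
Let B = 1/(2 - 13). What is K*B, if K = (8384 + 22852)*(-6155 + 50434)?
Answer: -1383098844/11 ≈ -1.2574e+8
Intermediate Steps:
B = -1/11 (B = 1/(-11) = -1/11 ≈ -0.090909)
K = 1383098844 (K = 31236*44279 = 1383098844)
K*B = 1383098844*(-1/11) = -1383098844/11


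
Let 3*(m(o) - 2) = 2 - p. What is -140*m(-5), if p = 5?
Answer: -140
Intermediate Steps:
m(o) = 1 (m(o) = 2 + (2 - 1*5)/3 = 2 + (2 - 5)/3 = 2 + (1/3)*(-3) = 2 - 1 = 1)
-140*m(-5) = -140*1 = -140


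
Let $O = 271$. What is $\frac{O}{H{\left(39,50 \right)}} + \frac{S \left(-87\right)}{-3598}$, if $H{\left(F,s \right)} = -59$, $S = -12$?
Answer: $- \frac{518327}{106141} \approx -4.8834$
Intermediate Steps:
$\frac{O}{H{\left(39,50 \right)}} + \frac{S \left(-87\right)}{-3598} = \frac{271}{-59} + \frac{\left(-12\right) \left(-87\right)}{-3598} = 271 \left(- \frac{1}{59}\right) + 1044 \left(- \frac{1}{3598}\right) = - \frac{271}{59} - \frac{522}{1799} = - \frac{518327}{106141}$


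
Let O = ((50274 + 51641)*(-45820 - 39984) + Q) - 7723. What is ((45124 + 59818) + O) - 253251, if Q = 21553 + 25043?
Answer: -8744824096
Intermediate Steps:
Q = 46596
O = -8744675787 (O = ((50274 + 51641)*(-45820 - 39984) + 46596) - 7723 = (101915*(-85804) + 46596) - 7723 = (-8744714660 + 46596) - 7723 = -8744668064 - 7723 = -8744675787)
((45124 + 59818) + O) - 253251 = ((45124 + 59818) - 8744675787) - 253251 = (104942 - 8744675787) - 253251 = -8744570845 - 253251 = -8744824096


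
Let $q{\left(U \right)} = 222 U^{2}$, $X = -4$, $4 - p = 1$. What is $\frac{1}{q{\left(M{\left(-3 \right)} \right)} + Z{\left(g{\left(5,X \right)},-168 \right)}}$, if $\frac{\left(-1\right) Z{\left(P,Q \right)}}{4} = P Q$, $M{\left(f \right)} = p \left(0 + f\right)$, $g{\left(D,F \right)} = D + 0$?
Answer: $\frac{1}{21342} \approx 4.6856 \cdot 10^{-5}$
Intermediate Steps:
$p = 3$ ($p = 4 - 1 = 3$)
$g{\left(D,F \right)} = D$
$M{\left(f \right)} = 3 f$ ($M{\left(f \right)} = 3 \left(0 + f\right) = 3 f$)
$Z{\left(P,Q \right)} = - 4 P Q$
$\frac{1}{q{\left(M{\left(-3 \right)} \right)} + Z{\left(g{\left(5,X \right)},-168 \right)}} = \frac{1}{222 \left(3 \left(-3\right)\right)^{2} - 20 \left(-168\right)} = \frac{1}{222 \left(-9\right)^{2} + 3360} = \frac{1}{222 \cdot 81 + 3360} = \frac{1}{17982 + 3360} = \frac{1}{21342}$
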